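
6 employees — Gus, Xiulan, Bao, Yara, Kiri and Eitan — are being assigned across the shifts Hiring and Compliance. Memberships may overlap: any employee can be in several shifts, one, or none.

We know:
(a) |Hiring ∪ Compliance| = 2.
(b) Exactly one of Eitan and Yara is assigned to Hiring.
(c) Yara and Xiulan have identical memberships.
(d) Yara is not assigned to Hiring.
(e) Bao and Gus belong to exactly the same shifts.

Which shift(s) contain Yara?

Yara: none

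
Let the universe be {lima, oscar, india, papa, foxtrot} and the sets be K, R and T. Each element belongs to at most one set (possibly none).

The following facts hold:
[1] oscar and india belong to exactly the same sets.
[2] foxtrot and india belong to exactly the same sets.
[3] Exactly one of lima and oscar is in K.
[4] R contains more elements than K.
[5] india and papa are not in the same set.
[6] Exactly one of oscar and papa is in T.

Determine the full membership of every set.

K = {lima}; R = {foxtrot, india, oscar}; T = {papa}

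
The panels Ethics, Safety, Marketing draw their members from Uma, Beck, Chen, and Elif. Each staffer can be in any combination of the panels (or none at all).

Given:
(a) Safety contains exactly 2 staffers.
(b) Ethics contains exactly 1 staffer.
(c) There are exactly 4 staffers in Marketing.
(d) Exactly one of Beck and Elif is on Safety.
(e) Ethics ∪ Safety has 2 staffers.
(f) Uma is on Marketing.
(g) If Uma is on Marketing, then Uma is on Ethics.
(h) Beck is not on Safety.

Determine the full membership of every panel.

Ethics = {Uma}; Safety = {Elif, Uma}; Marketing = {Beck, Chen, Elif, Uma}

From (f): Uma ∈ Marketing.
From (h): Beck ∉ Safety.
(c): only 4 candidates remain for Marketing, so all are in.
(d) (exactly one): Elif ∈ Safety.
(g): Uma ∈ Ethics.
(b): Ethics already has 1, so the rest are out.
Suppose Uma ∉ Safety: no assignment then satisfies all the clues, so Uma ∈ Safety.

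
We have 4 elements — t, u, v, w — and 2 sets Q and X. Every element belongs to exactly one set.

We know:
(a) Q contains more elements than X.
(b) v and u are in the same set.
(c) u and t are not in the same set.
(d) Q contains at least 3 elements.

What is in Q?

Q = {u, v, w}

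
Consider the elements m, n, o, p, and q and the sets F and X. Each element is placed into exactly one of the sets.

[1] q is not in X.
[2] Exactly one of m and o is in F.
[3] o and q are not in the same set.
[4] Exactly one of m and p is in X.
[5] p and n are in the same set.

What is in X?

From (1): q ∉ X.
Only one set left: q ∈ F.
(3): o ∉ F.
Only one set left: o ∈ X.
(2) (exactly one): m ∈ F.
(4) (exactly one): p ∈ X.
(5): n matches p: n ∉ F.
(5): n matches p: n ∈ X.

X = {n, o, p}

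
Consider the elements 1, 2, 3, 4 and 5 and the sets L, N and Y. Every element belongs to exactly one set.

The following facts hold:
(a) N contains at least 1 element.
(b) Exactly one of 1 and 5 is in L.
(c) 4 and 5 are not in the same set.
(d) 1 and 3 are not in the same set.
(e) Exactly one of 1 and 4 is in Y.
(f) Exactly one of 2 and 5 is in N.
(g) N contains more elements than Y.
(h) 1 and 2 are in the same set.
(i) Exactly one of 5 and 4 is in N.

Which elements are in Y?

Y = {4}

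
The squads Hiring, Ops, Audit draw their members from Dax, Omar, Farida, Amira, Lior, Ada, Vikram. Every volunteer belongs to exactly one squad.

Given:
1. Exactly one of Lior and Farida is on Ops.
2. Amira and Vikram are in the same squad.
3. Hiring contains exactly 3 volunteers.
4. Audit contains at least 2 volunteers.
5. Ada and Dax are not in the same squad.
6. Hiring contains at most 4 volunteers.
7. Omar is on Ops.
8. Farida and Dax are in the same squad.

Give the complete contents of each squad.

From (7): Omar ∈ Ops.
Suppose Dax ∈ Hiring: no assignment then satisfies all the clues, so Dax ∉ Hiring.

Hiring = {Ada, Amira, Vikram}; Ops = {Lior, Omar}; Audit = {Dax, Farida}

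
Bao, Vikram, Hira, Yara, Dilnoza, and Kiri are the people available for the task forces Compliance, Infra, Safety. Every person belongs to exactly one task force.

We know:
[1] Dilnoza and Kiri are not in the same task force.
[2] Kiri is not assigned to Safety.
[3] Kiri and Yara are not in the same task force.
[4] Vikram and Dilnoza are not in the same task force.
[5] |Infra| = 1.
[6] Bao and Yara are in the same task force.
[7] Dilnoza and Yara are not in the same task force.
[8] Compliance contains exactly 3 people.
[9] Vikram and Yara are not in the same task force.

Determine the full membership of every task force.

Compliance = {Hira, Kiri, Vikram}; Infra = {Dilnoza}; Safety = {Bao, Yara}

From (2): Kiri ∉ Safety.
Suppose Bao ∈ Compliance: no assignment then satisfies all the clues, so Bao ∉ Compliance.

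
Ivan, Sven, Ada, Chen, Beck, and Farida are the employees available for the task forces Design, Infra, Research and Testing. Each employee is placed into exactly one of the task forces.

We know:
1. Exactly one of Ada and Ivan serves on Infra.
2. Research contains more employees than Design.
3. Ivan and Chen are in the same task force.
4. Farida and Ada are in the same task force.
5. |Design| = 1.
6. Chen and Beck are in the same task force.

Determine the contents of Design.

Design = {Sven}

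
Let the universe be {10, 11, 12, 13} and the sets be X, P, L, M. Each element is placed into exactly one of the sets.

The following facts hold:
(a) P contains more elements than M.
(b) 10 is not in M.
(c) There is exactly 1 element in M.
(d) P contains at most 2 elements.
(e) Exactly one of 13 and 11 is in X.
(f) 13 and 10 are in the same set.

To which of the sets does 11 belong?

11: X

From (b): 10 ∉ M.
(f): 13 matches 10: 13 ∉ M.
Suppose 11 ∉ X: no assignment then satisfies all the clues, so 11 ∈ X.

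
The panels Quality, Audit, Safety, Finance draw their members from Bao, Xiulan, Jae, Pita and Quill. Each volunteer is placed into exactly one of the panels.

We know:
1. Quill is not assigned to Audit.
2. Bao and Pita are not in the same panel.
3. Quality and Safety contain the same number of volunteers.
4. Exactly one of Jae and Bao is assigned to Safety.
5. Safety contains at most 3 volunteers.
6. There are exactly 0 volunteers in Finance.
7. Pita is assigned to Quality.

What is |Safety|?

2

From (1): Quill ∉ Audit.
From (7): Pita ∈ Quality.
(2): Bao ∉ Quality.
(6): Finance already has 0, so the rest are out.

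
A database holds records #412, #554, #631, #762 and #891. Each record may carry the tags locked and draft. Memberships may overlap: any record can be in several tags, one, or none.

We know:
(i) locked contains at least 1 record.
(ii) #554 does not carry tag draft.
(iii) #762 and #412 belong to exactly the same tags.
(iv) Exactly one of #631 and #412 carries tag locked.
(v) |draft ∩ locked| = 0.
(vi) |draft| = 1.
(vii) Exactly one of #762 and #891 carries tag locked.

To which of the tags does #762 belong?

From (ii): #554 ∉ draft.
Suppose #762 ∉ locked: no assignment then satisfies all the clues, so #762 ∈ locked.

#762: locked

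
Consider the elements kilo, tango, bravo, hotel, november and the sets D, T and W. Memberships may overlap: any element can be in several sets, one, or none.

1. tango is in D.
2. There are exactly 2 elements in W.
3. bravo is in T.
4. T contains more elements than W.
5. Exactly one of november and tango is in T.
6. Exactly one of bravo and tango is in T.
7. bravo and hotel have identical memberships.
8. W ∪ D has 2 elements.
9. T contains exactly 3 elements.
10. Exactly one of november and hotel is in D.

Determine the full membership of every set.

D = {november, tango}; T = {bravo, hotel, november}; W = {november, tango}

From (1): tango ∈ D.
From (3): bravo ∈ T.
(6) (exactly one): tango ∉ T.
(7): hotel matches bravo: hotel ∈ T.
(5) (exactly one): november ∈ T.
(9): T already has 3, so the rest are out.
Suppose kilo ∈ D: no assignment then satisfies all the clues, so kilo ∉ D.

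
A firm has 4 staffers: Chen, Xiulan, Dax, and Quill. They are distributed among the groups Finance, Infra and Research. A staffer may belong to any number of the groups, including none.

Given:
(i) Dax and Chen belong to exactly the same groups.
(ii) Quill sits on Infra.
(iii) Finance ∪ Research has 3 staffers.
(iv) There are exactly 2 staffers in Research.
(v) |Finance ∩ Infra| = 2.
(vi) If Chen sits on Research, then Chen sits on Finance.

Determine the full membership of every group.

Finance = {Chen, Dax, Xiulan}; Infra = {Chen, Dax, Quill}; Research = {Chen, Dax}

From (ii): Quill ∈ Infra.
Suppose Chen ∉ Finance: no assignment then satisfies all the clues, so Chen ∈ Finance.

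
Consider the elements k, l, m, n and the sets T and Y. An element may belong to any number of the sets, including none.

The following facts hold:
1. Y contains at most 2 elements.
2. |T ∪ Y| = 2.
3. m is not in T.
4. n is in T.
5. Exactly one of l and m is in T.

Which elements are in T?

T = {l, n}

From (3): m ∉ T.
From (4): n ∈ T.
(5) (exactly one): l ∈ T.
Suppose k ∈ T: no assignment then satisfies all the clues, so k ∉ T.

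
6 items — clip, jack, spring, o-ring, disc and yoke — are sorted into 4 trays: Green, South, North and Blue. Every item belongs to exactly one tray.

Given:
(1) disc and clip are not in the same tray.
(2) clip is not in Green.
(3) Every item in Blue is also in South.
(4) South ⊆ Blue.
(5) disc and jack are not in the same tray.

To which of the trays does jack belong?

jack: North

From (2): clip ∉ Green.
Suppose jack ∈ Green: no assignment then satisfies all the clues, so jack ∉ Green.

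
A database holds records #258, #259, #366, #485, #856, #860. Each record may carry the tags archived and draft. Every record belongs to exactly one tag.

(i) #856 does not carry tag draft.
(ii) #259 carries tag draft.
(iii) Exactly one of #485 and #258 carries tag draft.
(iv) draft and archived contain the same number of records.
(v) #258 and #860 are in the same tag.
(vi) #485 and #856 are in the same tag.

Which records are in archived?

archived = {#366, #485, #856}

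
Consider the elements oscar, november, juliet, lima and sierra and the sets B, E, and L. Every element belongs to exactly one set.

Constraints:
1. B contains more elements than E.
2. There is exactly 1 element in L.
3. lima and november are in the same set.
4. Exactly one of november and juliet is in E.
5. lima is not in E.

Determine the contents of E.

E = {juliet}

From (5): lima ∉ E.
(3): november matches lima: november ∉ E.
(4) (exactly one): juliet ∈ E.
Suppose oscar ∈ E: no assignment then satisfies all the clues, so oscar ∉ E.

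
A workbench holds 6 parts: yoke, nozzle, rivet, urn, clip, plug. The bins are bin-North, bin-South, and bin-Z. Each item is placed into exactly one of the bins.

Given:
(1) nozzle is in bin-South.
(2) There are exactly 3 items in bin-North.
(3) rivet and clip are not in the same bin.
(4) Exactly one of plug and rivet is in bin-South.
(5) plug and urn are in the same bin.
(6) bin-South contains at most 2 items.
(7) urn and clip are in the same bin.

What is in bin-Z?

bin-Z = {yoke}

From (1): nozzle ∈ bin-South.
Suppose yoke ∉ bin-Z: no assignment then satisfies all the clues, so yoke ∈ bin-Z.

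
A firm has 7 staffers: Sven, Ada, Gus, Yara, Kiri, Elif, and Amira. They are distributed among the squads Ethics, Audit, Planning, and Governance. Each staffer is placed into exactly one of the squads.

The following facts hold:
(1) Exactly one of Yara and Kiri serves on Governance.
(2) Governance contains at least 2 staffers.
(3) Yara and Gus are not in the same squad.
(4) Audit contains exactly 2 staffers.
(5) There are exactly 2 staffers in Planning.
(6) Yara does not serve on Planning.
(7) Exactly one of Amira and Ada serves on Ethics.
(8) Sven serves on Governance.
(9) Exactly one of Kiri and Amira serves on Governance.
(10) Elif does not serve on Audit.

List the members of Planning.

Planning = {Elif, Gus}

From (6): Yara ∉ Planning.
From (8): Sven ∈ Governance.
From (10): Elif ∉ Audit.
Suppose Ada ∈ Planning: no assignment then satisfies all the clues, so Ada ∉ Planning.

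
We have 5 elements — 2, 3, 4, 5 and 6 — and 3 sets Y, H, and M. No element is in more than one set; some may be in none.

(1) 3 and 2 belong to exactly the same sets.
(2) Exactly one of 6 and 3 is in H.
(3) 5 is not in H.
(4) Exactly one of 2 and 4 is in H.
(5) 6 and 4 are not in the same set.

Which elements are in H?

H = {2, 3}

From (3): 5 ∉ H.
Suppose 2 ∉ H: no assignment then satisfies all the clues, so 2 ∈ H.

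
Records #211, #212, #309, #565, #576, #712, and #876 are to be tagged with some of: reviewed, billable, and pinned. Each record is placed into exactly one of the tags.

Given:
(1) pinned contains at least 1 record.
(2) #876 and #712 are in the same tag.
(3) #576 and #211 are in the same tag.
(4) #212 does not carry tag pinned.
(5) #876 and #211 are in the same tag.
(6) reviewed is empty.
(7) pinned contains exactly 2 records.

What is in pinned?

pinned = {#309, #565}

From (4): #212 ∉ pinned.
(6): reviewed already has 0, so the rest are out.
Only one tag left: #212 ∈ billable.
Suppose #211 ∈ pinned: no assignment then satisfies all the clues, so #211 ∉ pinned.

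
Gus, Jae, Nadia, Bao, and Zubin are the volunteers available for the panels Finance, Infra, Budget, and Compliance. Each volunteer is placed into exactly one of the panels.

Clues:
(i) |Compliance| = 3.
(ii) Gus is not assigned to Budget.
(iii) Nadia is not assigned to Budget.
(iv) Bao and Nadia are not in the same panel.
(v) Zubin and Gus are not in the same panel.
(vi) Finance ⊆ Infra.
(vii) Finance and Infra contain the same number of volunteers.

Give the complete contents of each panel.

Finance = {}; Infra = {}; Budget = {Bao, Zubin}; Compliance = {Gus, Jae, Nadia}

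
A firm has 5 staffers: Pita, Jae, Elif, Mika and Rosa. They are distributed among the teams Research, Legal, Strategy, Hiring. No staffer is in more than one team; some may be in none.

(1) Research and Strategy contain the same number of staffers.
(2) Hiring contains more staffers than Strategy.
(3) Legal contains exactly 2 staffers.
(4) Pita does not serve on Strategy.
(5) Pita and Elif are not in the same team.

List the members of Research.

Research = {}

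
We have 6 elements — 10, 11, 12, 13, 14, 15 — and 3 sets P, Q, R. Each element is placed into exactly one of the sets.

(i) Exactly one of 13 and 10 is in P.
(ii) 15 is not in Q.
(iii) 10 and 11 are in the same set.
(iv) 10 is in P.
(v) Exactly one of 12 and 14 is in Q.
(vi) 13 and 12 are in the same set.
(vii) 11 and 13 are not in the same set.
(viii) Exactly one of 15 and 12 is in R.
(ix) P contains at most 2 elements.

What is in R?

From (ii): 15 ∉ Q.
From (iv): 10 ∈ P.
(i) (exactly one): 13 ∉ P.
(iii): 11 matches 10: 11 ∈ P.
(vi): 12 matches 13: 12 ∉ P.
(ix): P already has 2, so the rest are out.
Only one set left: 15 ∈ R.
(viii) (exactly one): 12 ∉ R.
Only one set left: 12 ∈ Q.
(v) (exactly one): 14 ∉ Q.
(vi): 13 matches 12: 13 ∈ Q.
Only one set left: 14 ∈ R.

R = {14, 15}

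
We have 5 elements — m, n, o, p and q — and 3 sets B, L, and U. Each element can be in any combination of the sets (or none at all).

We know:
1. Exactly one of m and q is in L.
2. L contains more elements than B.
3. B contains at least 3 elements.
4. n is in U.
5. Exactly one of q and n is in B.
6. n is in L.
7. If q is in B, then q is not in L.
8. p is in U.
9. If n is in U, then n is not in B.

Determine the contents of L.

L = {m, n, o, p}

From (4): n ∈ U.
From (6): n ∈ L.
From (8): p ∈ U.
(9): n ∉ B.
(5) (exactly one): q ∈ B.
(7): q ∉ L.
(1) (exactly one): m ∈ L.
Suppose o ∉ L: no assignment then satisfies all the clues, so o ∈ L.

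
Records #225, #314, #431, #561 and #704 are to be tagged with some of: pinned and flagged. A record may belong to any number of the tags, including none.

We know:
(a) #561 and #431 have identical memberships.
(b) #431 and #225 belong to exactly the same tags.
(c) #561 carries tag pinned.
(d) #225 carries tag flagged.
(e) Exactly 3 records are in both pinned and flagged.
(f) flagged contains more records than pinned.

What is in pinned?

pinned = {#225, #431, #561}

From (c): #561 ∈ pinned.
From (d): #225 ∈ flagged.
(a): #431 matches #561: #431 ∈ pinned.
(b): #225 matches #431: #225 ∈ pinned.
(b): #431 matches #225: #431 ∈ flagged.
(a): #561 matches #431: #561 ∈ flagged.
Suppose #314 ∈ pinned: no assignment then satisfies all the clues, so #314 ∉ pinned.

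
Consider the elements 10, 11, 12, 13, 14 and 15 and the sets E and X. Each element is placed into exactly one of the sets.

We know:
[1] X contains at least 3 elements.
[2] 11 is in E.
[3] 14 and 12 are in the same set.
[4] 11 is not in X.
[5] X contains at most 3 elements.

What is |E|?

3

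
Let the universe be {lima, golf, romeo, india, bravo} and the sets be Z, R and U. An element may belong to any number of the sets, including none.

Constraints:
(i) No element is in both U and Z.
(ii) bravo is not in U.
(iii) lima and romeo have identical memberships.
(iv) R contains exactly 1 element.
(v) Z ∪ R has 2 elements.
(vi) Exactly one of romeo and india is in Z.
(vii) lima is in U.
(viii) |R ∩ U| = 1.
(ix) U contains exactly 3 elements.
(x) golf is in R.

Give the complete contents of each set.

Z = {india}; R = {golf}; U = {golf, lima, romeo}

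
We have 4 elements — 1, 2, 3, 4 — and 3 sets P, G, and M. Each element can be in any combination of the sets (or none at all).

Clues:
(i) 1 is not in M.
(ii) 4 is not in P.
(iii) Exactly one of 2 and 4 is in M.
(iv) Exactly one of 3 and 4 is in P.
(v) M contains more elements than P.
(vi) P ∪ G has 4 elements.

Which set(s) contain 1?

1: G

From (i): 1 ∉ M.
From (ii): 4 ∉ P.
(iv) (exactly one): 3 ∈ P.
Suppose 1 ∈ P: no assignment then satisfies all the clues, so 1 ∉ P.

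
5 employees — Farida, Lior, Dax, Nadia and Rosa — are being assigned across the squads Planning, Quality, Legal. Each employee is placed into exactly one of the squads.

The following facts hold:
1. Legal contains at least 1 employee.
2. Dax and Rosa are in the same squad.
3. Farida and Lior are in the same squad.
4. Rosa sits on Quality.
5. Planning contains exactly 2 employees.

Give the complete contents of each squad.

Planning = {Farida, Lior}; Quality = {Dax, Rosa}; Legal = {Nadia}

From (4): Rosa ∈ Quality.
(2): Dax matches Rosa: Dax ∉ Planning.
(2): Dax matches Rosa: Dax ∈ Quality.
Suppose Farida ∉ Planning: no assignment then satisfies all the clues, so Farida ∈ Planning.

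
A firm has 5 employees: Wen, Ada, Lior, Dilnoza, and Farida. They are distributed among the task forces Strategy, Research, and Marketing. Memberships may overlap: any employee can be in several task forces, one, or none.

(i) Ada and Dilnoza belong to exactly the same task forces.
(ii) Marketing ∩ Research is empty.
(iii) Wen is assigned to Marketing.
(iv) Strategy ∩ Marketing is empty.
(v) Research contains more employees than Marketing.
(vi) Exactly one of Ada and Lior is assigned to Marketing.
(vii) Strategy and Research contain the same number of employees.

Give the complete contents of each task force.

Strategy = {Ada, Dilnoza, Farida}; Research = {Ada, Dilnoza, Farida}; Marketing = {Lior, Wen}

From (iii): Wen ∈ Marketing.
(ii) (disjoint): Wen ∉ Research.
(iv) (disjoint): Wen ∉ Strategy.
Suppose Ada ∉ Strategy: no assignment then satisfies all the clues, so Ada ∈ Strategy.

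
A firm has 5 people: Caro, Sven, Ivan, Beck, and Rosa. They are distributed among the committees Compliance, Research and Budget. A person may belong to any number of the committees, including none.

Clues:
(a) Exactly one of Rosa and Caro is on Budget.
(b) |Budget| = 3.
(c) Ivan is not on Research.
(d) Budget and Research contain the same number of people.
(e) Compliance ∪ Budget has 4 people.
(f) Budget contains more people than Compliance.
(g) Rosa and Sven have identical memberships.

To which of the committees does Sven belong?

Sven: Budget, Research

From (c): Ivan ∉ Research.
Suppose Sven ∈ Compliance: no assignment then satisfies all the clues, so Sven ∉ Compliance.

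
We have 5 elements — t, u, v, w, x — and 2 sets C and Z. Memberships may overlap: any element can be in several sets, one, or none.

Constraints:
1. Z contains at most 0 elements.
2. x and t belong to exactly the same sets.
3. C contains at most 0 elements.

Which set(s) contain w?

w: none

(1): Z already has 0, so the rest are out.
(3): C already has 0, so the rest are out.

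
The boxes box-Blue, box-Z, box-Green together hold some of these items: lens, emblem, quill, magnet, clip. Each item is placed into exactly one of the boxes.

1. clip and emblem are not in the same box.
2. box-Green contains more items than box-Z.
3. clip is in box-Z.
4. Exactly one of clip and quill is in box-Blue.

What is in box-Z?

box-Z = {clip}

From (3): clip ∈ box-Z.
(1): emblem ∉ box-Z.
(4) (exactly one): quill ∈ box-Blue.
Suppose lens ∈ box-Z: no assignment then satisfies all the clues, so lens ∉ box-Z.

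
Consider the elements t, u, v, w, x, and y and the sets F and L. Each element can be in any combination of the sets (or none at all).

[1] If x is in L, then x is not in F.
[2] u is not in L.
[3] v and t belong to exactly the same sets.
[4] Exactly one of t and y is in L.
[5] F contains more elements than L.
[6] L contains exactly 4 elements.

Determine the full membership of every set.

F = {t, u, v, w, y}; L = {t, v, w, x}

From (2): u ∉ L.
Suppose t ∉ F: no assignment then satisfies all the clues, so t ∈ F.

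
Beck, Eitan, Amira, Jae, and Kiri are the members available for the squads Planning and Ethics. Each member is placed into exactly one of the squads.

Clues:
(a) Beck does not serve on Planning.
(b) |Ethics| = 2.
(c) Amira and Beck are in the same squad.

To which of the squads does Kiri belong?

Kiri: Planning

From (a): Beck ∉ Planning.
(c): Amira matches Beck: Amira ∉ Planning.
Only one squad left: Beck ∈ Ethics.
Only one squad left: Amira ∈ Ethics.
(b): Ethics already has 2, so the rest are out.
Only one squad left: Eitan ∈ Planning.
Only one squad left: Jae ∈ Planning.
Only one squad left: Kiri ∈ Planning.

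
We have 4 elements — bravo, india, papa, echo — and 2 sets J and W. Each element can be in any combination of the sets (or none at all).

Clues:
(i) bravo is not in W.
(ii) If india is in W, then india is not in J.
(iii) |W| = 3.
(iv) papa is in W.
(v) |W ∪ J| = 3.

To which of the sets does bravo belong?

bravo: none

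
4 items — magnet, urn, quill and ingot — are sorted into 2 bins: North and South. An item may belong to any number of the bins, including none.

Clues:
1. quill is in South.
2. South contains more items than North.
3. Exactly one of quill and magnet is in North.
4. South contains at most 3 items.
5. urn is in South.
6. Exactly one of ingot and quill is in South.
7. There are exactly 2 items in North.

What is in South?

From (1): quill ∈ South.
From (5): urn ∈ South.
(6) (exactly one): ingot ∉ South.
Suppose magnet ∉ South: no assignment then satisfies all the clues, so magnet ∈ South.

South = {magnet, quill, urn}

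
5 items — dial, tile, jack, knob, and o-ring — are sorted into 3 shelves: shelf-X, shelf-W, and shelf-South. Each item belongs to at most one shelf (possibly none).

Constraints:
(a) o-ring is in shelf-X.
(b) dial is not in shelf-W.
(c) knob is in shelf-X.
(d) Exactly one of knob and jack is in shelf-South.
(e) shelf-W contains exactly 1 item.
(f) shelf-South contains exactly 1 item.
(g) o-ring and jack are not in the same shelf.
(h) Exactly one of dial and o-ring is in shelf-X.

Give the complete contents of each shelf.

From (a): o-ring ∈ shelf-X.
From (b): dial ∉ shelf-W.
From (c): knob ∈ shelf-X.
(d) (exactly one): jack ∈ shelf-South.
(e): only 1 candidates remain for shelf-W, so all are in.
(f): shelf-South already has 1, so the rest are out.
(h) (exactly one): dial ∉ shelf-X.

shelf-X = {knob, o-ring}; shelf-W = {tile}; shelf-South = {jack}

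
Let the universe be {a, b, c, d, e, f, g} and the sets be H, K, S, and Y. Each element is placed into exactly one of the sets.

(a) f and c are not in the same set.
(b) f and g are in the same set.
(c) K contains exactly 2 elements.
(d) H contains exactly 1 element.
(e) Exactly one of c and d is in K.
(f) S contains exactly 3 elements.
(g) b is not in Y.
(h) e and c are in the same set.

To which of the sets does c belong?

c: K

From (g): b ∉ Y.
Suppose c ∈ H: no assignment then satisfies all the clues, so c ∉ H.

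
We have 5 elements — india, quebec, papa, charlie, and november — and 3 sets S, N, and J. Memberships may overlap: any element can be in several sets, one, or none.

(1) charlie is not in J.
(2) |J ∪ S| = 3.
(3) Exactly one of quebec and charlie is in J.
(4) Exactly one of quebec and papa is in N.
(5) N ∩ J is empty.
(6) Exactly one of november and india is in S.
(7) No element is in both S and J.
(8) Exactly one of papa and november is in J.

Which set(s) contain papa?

From (1): charlie ∉ J.
(3) (exactly one): quebec ∈ J.
(5) (disjoint): quebec ∉ N.
(7) (disjoint): quebec ∉ S.
(4) (exactly one): papa ∈ N.
(5) (disjoint): papa ∉ J.
(8) (exactly one): november ∈ J.
(5) (disjoint): november ∉ N.
(7) (disjoint): november ∉ S.
(6) (exactly one): india ∈ S.
(7) (disjoint): india ∉ J.
Suppose papa ∈ S: no assignment then satisfies all the clues, so papa ∉ S.

papa: N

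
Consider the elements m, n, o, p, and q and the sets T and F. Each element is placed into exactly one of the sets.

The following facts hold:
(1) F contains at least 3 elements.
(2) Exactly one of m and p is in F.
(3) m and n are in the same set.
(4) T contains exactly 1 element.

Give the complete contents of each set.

T = {p}; F = {m, n, o, q}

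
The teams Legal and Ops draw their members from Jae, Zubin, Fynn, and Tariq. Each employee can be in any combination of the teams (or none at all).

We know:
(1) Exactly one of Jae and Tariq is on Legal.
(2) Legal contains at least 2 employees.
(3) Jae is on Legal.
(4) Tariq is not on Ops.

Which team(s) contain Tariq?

Tariq: none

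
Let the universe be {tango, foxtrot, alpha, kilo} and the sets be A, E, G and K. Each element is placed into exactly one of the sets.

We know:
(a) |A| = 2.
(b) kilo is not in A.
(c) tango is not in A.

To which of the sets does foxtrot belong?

From (b): kilo ∉ A.
From (c): tango ∉ A.
(a): only 2 candidates remain for A, so all are in.

foxtrot: A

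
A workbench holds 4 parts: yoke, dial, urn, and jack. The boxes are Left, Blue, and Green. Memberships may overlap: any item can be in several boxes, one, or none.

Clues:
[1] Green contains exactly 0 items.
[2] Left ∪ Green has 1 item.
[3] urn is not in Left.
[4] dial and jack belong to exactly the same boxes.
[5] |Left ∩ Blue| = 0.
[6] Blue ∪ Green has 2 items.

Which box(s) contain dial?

dial: Blue

From (3): urn ∉ Left.
(1): Green already has 0, so the rest are out.
Suppose dial ∈ Left: no assignment then satisfies all the clues, so dial ∉ Left.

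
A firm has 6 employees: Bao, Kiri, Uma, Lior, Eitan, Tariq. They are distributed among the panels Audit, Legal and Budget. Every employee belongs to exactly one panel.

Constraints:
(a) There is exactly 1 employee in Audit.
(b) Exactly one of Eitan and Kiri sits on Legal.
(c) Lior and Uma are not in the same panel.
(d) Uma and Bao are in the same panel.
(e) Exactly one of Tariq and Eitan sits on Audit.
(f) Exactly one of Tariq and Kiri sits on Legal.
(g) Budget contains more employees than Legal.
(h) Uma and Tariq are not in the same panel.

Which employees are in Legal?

Legal = {Kiri, Lior}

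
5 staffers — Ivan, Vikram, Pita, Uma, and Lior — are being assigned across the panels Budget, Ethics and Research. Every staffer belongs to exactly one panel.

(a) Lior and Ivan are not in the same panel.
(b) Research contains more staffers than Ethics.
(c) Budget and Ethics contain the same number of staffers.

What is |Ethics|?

1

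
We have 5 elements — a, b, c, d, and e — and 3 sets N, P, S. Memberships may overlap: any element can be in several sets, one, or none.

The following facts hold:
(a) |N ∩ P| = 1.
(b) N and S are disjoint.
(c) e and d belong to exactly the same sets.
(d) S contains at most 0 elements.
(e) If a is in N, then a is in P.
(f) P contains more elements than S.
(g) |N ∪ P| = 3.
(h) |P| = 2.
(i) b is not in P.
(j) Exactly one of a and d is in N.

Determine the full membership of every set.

N = {a, b}; P = {a, c}; S = {}

From (i): b ∉ P.
(d): S already has 0, so the rest are out.
Suppose a ∉ N: no assignment then satisfies all the clues, so a ∈ N.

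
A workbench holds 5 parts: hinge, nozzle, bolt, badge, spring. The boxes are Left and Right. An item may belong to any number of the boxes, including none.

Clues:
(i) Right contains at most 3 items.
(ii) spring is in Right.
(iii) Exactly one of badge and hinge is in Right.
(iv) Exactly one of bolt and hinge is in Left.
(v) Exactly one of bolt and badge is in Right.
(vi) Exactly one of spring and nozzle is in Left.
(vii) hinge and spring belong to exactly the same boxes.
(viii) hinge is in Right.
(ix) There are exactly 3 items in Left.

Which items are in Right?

From (ii): spring ∈ Right.
From (viii): hinge ∈ Right.
(iii) (exactly one): badge ∉ Right.
(v) (exactly one): bolt ∈ Right.
(i): Right already has 3, so the rest are out.

Right = {bolt, hinge, spring}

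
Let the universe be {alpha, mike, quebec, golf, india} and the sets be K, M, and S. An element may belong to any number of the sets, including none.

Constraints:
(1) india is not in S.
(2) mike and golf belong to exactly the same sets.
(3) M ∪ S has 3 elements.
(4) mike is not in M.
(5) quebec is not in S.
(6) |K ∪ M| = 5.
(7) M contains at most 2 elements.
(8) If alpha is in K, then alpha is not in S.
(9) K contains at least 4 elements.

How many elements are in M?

1

From (1): india ∉ S.
From (4): mike ∉ M.
From (5): quebec ∉ S.
(2): golf matches mike: golf ∉ M.
Suppose mike ∉ K: no assignment then satisfies all the clues, so mike ∈ K.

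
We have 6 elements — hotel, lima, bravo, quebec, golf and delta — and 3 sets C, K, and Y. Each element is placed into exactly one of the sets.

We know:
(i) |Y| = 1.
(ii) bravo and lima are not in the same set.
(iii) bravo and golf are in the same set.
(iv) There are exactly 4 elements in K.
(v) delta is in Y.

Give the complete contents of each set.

C = {lima}; K = {bravo, golf, hotel, quebec}; Y = {delta}

From (v): delta ∈ Y.
(i): Y already has 1, so the rest are out.
Suppose hotel ∈ C: no assignment then satisfies all the clues, so hotel ∉ C.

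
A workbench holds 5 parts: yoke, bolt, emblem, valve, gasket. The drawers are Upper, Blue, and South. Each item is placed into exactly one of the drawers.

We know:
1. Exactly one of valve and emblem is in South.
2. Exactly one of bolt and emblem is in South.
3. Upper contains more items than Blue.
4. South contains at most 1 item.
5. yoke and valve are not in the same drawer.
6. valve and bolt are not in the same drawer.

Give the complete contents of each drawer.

Upper = {bolt, gasket, yoke}; Blue = {valve}; South = {emblem}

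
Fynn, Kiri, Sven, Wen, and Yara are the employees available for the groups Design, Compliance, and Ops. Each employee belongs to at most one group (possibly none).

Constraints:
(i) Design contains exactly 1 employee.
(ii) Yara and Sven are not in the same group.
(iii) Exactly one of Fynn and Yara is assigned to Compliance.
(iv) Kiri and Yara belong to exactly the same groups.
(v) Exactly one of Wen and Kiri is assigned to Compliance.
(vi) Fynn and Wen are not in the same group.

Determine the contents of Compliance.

Compliance = {Kiri, Yara}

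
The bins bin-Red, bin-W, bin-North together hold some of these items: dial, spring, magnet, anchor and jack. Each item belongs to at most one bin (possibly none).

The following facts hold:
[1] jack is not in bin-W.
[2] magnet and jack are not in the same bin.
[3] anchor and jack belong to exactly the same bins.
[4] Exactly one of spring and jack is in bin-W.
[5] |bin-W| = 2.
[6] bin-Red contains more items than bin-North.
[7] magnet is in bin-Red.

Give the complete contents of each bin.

bin-Red = {magnet}; bin-W = {dial, spring}; bin-North = {}

From (1): jack ∉ bin-W.
From (7): magnet ∈ bin-Red.
(2): jack ∉ bin-Red.
(3): anchor matches jack: anchor ∉ bin-Red.
(3): anchor matches jack: anchor ∉ bin-W.
(4) (exactly one): spring ∈ bin-W.
(5): only 2 candidates remain for bin-W, so all are in.
Suppose anchor ∈ bin-North: no assignment then satisfies all the clues, so anchor ∉ bin-North.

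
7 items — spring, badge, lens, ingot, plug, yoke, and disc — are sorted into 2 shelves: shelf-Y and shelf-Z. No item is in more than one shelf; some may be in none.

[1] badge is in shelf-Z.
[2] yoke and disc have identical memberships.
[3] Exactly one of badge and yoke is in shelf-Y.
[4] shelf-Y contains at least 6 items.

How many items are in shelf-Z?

1

From (1): badge ∈ shelf-Z.
(3) (exactly one): yoke ∈ shelf-Y.
(4): only 6 candidates remain for shelf-Y, so all are in.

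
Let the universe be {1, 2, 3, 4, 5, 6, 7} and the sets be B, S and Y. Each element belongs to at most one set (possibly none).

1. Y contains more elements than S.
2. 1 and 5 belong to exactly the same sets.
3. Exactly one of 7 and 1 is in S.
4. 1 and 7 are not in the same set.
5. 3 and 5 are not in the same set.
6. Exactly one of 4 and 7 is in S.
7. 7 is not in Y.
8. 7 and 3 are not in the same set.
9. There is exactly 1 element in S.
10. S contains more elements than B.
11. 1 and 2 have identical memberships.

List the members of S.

S = {7}

From (7): 7 ∉ Y.
Suppose 1 ∈ S: no assignment then satisfies all the clues, so 1 ∉ S.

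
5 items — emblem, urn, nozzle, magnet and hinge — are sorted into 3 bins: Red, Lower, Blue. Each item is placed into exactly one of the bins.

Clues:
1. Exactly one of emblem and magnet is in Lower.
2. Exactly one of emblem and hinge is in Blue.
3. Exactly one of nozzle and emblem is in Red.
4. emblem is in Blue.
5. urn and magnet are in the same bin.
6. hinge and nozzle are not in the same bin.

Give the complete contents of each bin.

Red = {nozzle}; Lower = {hinge, magnet, urn}; Blue = {emblem}

From (4): emblem ∈ Blue.
(1) (exactly one): magnet ∈ Lower.
(2) (exactly one): hinge ∉ Blue.
(3) (exactly one): nozzle ∈ Red.
(5): urn matches magnet: urn ∉ Red.
(5): urn matches magnet: urn ∈ Lower.
(6): hinge ∉ Red.
Only one bin left: hinge ∈ Lower.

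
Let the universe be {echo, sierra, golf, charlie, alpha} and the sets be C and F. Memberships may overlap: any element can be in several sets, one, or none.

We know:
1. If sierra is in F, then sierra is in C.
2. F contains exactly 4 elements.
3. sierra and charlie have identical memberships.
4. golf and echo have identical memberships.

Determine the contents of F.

F = {charlie, echo, golf, sierra}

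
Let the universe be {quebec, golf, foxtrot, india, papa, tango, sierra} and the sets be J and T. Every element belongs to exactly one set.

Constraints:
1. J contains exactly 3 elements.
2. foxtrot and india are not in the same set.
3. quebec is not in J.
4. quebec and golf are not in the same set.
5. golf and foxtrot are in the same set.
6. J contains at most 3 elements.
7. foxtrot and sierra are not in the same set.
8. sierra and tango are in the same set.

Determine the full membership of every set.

J = {foxtrot, golf, papa}; T = {india, quebec, sierra, tango}

From (3): quebec ∉ J.
Only one set left: quebec ∈ T.
(4): golf ∉ T.
(5): foxtrot matches golf: foxtrot ∉ T.
Only one set left: golf ∈ J.
Only one set left: foxtrot ∈ J.
(2): india ∉ J.
(7): sierra ∉ J.
(8): tango matches sierra: tango ∉ J.
Only one set left: india ∈ T.
Only one set left: tango ∈ T.
(1): only 3 candidates remain for J, so all are in.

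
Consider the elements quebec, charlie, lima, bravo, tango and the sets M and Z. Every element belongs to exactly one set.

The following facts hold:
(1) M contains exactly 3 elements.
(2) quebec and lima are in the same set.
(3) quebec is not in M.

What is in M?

M = {bravo, charlie, tango}

From (3): quebec ∉ M.
(2): lima matches quebec: lima ∉ M.
Only one set left: quebec ∈ Z.
Only one set left: lima ∈ Z.
(1): only 3 candidates remain for M, so all are in.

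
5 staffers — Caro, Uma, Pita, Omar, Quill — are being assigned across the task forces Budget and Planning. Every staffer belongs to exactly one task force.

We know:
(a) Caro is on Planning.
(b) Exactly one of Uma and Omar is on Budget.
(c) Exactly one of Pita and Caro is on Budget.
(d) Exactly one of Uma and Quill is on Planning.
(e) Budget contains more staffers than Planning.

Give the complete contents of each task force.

Budget = {Omar, Pita, Quill}; Planning = {Caro, Uma}

From (a): Caro ∈ Planning.
(c) (exactly one): Pita ∈ Budget.
Suppose Uma ∈ Budget: no assignment then satisfies all the clues, so Uma ∉ Budget.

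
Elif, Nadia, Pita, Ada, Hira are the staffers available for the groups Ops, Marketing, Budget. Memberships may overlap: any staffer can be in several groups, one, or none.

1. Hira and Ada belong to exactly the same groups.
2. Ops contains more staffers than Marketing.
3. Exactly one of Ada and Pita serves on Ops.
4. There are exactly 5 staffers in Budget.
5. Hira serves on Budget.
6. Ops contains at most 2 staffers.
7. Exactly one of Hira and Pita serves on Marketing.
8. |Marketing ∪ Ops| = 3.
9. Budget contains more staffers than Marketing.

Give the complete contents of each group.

Ops = {Ada, Hira}; Marketing = {Pita}; Budget = {Ada, Elif, Hira, Nadia, Pita}

From (5): Hira ∈ Budget.
(1): Ada matches Hira: Ada ∈ Budget.
(4): only 5 candidates remain for Budget, so all are in.
Suppose Elif ∈ Ops: no assignment then satisfies all the clues, so Elif ∉ Ops.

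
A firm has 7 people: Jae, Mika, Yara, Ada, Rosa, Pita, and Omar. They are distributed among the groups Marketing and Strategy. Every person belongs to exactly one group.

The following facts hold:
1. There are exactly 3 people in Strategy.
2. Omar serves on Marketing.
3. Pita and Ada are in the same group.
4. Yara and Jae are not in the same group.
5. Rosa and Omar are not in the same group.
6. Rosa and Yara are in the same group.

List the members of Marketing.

From (2): Omar ∈ Marketing.
(5): Rosa ∉ Marketing.
(6): Yara matches Rosa: Yara ∉ Marketing.
Only one group left: Yara ∈ Strategy.
Only one group left: Rosa ∈ Strategy.
(4): Jae ∉ Strategy.
Only one group left: Jae ∈ Marketing.
Suppose Mika ∈ Marketing: no assignment then satisfies all the clues, so Mika ∉ Marketing.

Marketing = {Ada, Jae, Omar, Pita}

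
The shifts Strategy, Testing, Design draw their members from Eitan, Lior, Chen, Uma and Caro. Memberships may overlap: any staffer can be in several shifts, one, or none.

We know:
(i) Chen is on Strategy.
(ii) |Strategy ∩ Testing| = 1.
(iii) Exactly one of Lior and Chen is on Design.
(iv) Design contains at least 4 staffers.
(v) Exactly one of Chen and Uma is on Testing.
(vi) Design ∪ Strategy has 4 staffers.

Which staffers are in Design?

Design = {Caro, Chen, Eitan, Uma}

From (i): Chen ∈ Strategy.
Suppose Eitan ∉ Design: no assignment then satisfies all the clues, so Eitan ∈ Design.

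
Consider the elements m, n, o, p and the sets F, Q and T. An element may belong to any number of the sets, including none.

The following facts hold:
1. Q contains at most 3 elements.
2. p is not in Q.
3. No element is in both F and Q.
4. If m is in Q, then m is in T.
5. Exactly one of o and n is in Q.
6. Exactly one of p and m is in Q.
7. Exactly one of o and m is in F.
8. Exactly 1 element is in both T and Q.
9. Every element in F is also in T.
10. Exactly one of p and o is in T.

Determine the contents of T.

T = {m, o}

From (2): p ∉ Q.
(6) (exactly one): m ∈ Q.
(3) (disjoint): m ∉ F.
(4): m ∈ T.
(7) (exactly one): o ∈ F.
(9) with o ∈ F: o ∈ T.
(10) (exactly one): p ∉ T.
(3) (disjoint): o ∉ Q.
(5) (exactly one): n ∈ Q.
(9) contrapositive: p ∉ F.
(3) (disjoint): n ∉ F.
Suppose n ∈ T: no assignment then satisfies all the clues, so n ∉ T.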